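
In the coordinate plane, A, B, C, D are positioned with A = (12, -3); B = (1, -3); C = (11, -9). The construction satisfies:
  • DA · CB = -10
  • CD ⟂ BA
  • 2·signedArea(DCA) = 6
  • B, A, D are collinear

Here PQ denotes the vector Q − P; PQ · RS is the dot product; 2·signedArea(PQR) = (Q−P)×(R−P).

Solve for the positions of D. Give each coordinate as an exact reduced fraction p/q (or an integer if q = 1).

D = (11, -3)

1. D_x = 11  [B, A, D are collinear ∩ CD ⟂ BA]
2. D_y = -3  [B, A, D are collinear ∩ CD ⟂ BA]
   → D = (11, -3)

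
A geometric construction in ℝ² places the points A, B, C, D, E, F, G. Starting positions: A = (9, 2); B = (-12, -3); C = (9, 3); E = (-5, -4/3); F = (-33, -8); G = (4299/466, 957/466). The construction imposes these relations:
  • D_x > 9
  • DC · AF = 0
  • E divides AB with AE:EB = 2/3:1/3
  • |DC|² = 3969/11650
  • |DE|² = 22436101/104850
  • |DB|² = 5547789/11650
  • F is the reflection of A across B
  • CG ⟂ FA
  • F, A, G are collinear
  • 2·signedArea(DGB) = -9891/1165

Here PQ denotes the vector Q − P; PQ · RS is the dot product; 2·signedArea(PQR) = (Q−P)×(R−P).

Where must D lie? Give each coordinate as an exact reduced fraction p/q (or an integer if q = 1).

D = (4257/466, 5667/2330)

1. D_x = 4257/466  [DC · AF = 0 ∩ 2·signedArea(DGB) = -9891/1165]
2. D_y = 5667/2330  [DC · AF = 0 ∩ 2·signedArea(DGB) = -9891/1165]
   → D = (4257/466, 5667/2330)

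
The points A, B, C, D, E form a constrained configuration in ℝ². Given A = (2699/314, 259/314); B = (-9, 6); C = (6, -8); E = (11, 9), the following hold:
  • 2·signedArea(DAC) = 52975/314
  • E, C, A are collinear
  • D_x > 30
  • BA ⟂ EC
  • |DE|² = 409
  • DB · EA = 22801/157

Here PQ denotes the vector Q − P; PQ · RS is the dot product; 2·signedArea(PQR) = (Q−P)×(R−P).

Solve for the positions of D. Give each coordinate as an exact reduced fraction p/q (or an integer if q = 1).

D = (31, 12)

1. D_x = 31  [2·signedArea(DAC) = 52975/314 ∩ DB · EA = 22801/157]
2. D_y = 12  [2·signedArea(DAC) = 52975/314 ∩ DB · EA = 22801/157]
   → D = (31, 12)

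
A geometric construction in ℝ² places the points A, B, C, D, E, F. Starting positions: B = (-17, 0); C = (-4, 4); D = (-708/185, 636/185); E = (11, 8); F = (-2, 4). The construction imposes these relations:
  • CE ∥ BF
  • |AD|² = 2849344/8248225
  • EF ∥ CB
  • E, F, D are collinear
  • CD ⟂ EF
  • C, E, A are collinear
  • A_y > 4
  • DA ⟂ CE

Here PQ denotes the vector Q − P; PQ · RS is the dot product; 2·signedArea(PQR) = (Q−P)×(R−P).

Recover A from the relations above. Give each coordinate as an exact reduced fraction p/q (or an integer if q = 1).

A = (-35476/8917, 178596/44585)

1. A_x = -35476/8917  [C, E, A are collinear ∩ DA ⟂ CE]
2. A_y = 178596/44585  [C, E, A are collinear ∩ DA ⟂ CE]
   → A = (-35476/8917, 178596/44585)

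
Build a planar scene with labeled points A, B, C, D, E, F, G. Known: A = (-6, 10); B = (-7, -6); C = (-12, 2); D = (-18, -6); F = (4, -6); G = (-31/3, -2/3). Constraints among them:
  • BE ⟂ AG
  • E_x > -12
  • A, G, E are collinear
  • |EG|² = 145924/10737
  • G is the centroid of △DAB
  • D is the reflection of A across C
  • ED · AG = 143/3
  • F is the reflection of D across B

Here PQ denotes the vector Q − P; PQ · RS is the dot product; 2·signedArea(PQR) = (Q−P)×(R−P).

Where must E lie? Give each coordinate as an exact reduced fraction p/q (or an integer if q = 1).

1. E_x = -13983/1193  [A, G, E are collinear ∩ BE ⟂ AG]
2. E_y = -4870/1193  [A, G, E are collinear ∩ BE ⟂ AG]
   → E = (-13983/1193, -4870/1193)

E = (-13983/1193, -4870/1193)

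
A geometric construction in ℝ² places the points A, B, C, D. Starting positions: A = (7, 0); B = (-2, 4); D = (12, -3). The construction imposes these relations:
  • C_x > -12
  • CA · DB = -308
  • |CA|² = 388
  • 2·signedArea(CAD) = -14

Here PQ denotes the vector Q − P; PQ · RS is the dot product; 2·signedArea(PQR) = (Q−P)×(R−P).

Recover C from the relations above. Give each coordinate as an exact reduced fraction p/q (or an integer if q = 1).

C = (-11, 8)

1. C_x = -11  [CA · DB = -308 ∩ 2·signedArea(CAD) = -14]
2. C_y = 8  [CA · DB = -308 ∩ 2·signedArea(CAD) = -14]
   → C = (-11, 8)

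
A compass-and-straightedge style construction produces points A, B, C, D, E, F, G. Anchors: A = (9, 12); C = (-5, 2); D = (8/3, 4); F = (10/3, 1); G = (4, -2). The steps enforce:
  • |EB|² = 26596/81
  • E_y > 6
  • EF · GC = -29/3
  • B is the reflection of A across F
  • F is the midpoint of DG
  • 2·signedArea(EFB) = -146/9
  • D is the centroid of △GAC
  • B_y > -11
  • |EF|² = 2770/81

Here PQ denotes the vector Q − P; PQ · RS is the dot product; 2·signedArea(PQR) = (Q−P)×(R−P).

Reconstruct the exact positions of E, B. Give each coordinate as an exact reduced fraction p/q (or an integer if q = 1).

B = (-7/3, -10)
E = (43/9, 20/3)

1. E_x = 43/9  [line 9·x + -4·y + -49/3 = 0 ∩ |EF|² = 2770/81]
2. E_y = 20/3  [line 9·x + -4·y + -49/3 = 0 ∩ |EF|² = 2770/81]
   → E = (43/9, 20/3)
3. B_x = -7/3  [2·signedArea(EFB) = -146/9 ∩ B is the reflection of A across F]
4. B_y = -10  [2·signedArea(EFB) = -146/9 ∩ B is the reflection of A across F]
   → B = (-7/3, -10)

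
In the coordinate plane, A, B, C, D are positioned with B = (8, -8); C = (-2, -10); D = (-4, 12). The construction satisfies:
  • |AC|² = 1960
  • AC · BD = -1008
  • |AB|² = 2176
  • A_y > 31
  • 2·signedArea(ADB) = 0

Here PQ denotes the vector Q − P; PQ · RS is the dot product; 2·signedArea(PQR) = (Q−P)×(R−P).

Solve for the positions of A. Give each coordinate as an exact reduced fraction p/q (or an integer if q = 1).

1. A_x = -16  [2·signedArea(ADB) = 0 ∩ AC · BD = -1008]
2. A_y = 32  [2·signedArea(ADB) = 0 ∩ AC · BD = -1008]
   → A = (-16, 32)

A = (-16, 32)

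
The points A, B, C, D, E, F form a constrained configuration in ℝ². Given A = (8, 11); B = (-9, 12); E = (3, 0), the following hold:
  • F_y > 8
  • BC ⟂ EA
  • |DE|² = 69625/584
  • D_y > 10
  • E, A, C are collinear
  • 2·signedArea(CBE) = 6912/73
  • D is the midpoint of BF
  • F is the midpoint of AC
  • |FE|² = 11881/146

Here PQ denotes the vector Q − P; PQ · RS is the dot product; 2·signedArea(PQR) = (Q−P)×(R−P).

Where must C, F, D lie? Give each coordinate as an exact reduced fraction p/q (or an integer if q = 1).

1. C_x = 399/73  [E, A, C are collinear ∩ BC ⟂ EA]
2. C_y = 396/73  [E, A, C are collinear ∩ BC ⟂ EA]
   → C = (399/73, 396/73)
3. F_x = 983/146  [F is the midpoint of AC]
4. F_y = 1199/146  [F is the midpoint of AC]
   → F = (983/146, 1199/146)
5. D_x = -331/292  [D is the midpoint of BF]
6. D_y = 2951/292  [D is the midpoint of BF]
   → D = (-331/292, 2951/292)

C = (399/73, 396/73)
D = (-331/292, 2951/292)
F = (983/146, 1199/146)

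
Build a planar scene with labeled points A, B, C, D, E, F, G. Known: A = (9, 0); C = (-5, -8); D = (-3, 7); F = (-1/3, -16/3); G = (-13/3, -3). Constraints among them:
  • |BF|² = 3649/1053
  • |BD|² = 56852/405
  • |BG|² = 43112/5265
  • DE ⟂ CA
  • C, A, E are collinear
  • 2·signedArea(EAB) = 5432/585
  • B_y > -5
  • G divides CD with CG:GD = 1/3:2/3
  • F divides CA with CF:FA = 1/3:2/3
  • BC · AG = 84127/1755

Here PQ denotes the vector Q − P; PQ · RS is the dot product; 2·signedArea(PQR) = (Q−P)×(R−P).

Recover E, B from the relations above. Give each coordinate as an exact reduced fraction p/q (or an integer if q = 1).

1. E_x = 193/65  [C, A, E are collinear ∩ DE ⟂ CA]
2. E_y = -224/65  [C, A, E are collinear ∩ DE ⟂ CA]
   → E = (193/65, -224/65)
3. B_x = -1241/585  [BC · AG = 84127/1755 ∩ 2·signedArea(EAB) = 5432/585]
4. B_y = -313/65  [BC · AG = 84127/1755 ∩ 2·signedArea(EAB) = 5432/585]
   → B = (-1241/585, -313/65)

B = (-1241/585, -313/65)
E = (193/65, -224/65)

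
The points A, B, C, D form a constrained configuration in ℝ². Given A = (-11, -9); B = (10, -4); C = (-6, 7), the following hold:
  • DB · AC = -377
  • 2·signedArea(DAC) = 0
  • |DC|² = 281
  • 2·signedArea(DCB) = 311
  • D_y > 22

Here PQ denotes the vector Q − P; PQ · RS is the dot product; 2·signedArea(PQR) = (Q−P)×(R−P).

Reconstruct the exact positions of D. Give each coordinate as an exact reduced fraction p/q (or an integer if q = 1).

1. D_x = -1  [2·signedArea(DAC) = 0 ∩ 2·signedArea(DCB) = 311]
2. D_y = 23  [2·signedArea(DAC) = 0 ∩ 2·signedArea(DCB) = 311]
   → D = (-1, 23)

D = (-1, 23)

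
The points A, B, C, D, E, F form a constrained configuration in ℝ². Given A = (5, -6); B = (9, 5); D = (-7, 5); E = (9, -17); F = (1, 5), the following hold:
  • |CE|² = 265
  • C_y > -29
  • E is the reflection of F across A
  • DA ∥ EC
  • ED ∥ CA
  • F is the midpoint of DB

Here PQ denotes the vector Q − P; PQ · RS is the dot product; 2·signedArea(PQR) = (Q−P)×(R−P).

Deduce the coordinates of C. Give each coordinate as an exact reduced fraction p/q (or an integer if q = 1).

C = (21, -28)

1. C_x = 21  [ED ∥ CA ∩ DA ∥ EC]
2. C_y = -28  [ED ∥ CA ∩ DA ∥ EC]
   → C = (21, -28)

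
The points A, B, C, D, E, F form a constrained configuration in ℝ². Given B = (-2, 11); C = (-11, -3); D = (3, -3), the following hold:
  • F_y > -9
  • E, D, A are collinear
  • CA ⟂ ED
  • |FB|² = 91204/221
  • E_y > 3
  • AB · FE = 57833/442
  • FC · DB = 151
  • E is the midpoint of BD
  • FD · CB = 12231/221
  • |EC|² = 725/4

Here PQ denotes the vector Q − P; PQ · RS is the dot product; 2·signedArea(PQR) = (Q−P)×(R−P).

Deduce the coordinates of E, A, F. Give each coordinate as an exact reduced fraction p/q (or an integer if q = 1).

1. E_x = 1/2  [E is the midpoint of BD]
2. E_y = 4  [E is the midpoint of BD]
   → E = (1/2, 4)
3. A_x = 313/221  [E, D, A are collinear ∩ CA ⟂ ED]
4. A_y = 317/221  [E, D, A are collinear ∩ CA ⟂ ED]
   → A = (313/221, 317/221)
5. F_x = 1068/221  [FD · CB = 12231/221 ∩ FC · DB = 151]
6. F_y = -1797/221  [FD · CB = 12231/221 ∩ FC · DB = 151]
   → F = (1068/221, -1797/221)

A = (313/221, 317/221)
E = (1/2, 4)
F = (1068/221, -1797/221)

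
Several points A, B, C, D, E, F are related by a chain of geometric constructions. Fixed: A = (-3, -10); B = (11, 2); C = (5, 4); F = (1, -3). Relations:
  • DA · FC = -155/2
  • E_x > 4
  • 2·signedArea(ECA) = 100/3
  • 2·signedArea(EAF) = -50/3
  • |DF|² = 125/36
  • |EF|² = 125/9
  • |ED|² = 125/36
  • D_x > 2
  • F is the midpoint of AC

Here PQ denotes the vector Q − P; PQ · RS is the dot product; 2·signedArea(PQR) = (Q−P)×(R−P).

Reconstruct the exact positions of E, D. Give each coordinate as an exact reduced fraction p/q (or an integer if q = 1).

1. E_x = 13/3  [line 14·x + -8·y + -214/3 = 0 ∩ |EF|² = 125/9]
2. E_y = -4/3  [line 14·x + -8·y + -214/3 = 0 ∩ |EF|² = 125/9]
   → E = (13/3, -4/3)
3. D_x = 8/3  [line -4·x + -7·y + -9/2 = 0 ∩ |DF|² = 125/36]
4. D_y = -13/6  [line -4·x + -7·y + -9/2 = 0 ∩ |DF|² = 125/36]
   → D = (8/3, -13/6)

D = (8/3, -13/6)
E = (13/3, -4/3)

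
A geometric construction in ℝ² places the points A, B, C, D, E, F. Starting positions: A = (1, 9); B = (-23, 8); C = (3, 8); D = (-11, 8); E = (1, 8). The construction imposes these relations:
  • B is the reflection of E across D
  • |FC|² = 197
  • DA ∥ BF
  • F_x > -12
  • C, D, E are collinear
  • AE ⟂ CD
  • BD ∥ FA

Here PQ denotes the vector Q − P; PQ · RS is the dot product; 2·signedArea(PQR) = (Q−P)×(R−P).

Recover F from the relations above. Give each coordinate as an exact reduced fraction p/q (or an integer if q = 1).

F = (-11, 9)

1. F_x = -11  [BD ∥ FA ∩ DA ∥ BF]
2. F_y = 9  [BD ∥ FA ∩ DA ∥ BF]
   → F = (-11, 9)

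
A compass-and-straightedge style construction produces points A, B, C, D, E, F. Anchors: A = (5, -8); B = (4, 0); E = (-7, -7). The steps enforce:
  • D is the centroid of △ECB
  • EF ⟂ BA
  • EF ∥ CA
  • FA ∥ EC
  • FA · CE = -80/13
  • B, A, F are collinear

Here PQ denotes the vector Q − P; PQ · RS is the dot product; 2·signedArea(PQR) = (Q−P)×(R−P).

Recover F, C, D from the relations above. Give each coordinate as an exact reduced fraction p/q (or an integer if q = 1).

C = (-87/13, -123/13)
D = (-42/13, -214/39)
F = (61/13, -72/13)

1. F_x = 61/13  [B, A, F are collinear ∩ EF ⟂ BA]
2. F_y = -72/13  [B, A, F are collinear ∩ EF ⟂ BA]
   → F = (61/13, -72/13)
3. C_x = -87/13  [EF ∥ CA ∩ FA ∥ EC]
4. C_y = -123/13  [EF ∥ CA ∩ FA ∥ EC]
   → C = (-87/13, -123/13)
5. D_x = -42/13  [D is the centroid of △ECB]
6. D_y = -214/39  [D is the centroid of △ECB]
   → D = (-42/13, -214/39)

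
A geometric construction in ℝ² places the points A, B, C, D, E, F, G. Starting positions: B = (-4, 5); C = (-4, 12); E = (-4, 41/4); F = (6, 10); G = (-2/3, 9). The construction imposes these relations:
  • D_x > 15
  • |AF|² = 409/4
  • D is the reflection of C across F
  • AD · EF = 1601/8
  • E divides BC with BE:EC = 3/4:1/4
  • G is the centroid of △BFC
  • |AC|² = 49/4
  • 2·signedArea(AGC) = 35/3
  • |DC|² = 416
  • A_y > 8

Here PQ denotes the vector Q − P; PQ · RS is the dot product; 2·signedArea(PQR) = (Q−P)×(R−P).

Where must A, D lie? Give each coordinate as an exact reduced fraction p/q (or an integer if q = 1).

1. A_x = -4  [line -3·x + -10/3·y + 49/3 = 0 ∩ |AF|² = 409/4]
2. A_y = 17/2  [line -3·x + -10/3·y + 49/3 = 0 ∩ |AF|² = 409/4]
   → A = (-4, 17/2)
3. D_x = 16  [D is the reflection of C across F]
4. D_y = 8  [D is the reflection of C across F]
   → D = (16, 8)

A = (-4, 17/2)
D = (16, 8)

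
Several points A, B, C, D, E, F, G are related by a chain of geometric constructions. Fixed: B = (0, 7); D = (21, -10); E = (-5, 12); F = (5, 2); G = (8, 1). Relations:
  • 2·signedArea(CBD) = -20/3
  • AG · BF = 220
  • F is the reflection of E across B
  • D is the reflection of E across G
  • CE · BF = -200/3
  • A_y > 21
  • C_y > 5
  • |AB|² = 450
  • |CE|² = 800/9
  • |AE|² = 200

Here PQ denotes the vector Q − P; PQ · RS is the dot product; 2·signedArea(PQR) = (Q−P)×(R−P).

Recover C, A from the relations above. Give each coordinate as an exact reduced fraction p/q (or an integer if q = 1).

A = (-15, 22)
C = (5/3, 16/3)

1. C_x = 5/3  [2·signedArea(CBD) = -20/3 ∩ CE · BF = -200/3]
2. C_y = 16/3  [2·signedArea(CBD) = -20/3 ∩ CE · BF = -200/3]
   → C = (5/3, 16/3)
3. A_x = -15  [line -5·x + 5·y + -185 = 0 ∩ |AB|² = 450]
4. A_y = 22  [line -5·x + 5·y + -185 = 0 ∩ |AB|² = 450]
   → A = (-15, 22)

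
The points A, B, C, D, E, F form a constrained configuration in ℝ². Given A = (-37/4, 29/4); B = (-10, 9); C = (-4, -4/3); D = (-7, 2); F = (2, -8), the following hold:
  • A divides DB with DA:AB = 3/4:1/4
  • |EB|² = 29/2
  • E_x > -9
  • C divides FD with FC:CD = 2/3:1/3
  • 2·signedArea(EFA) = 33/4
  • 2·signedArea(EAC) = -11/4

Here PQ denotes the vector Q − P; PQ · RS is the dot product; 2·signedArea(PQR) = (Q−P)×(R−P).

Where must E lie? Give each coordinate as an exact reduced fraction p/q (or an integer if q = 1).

1. E_x = -17/2  [2·signedArea(EAC) = -11/4 ∩ 2·signedArea(EFA) = 33/4]
2. E_y = 11/2  [2·signedArea(EAC) = -11/4 ∩ 2·signedArea(EFA) = 33/4]
   → E = (-17/2, 11/2)

E = (-17/2, 11/2)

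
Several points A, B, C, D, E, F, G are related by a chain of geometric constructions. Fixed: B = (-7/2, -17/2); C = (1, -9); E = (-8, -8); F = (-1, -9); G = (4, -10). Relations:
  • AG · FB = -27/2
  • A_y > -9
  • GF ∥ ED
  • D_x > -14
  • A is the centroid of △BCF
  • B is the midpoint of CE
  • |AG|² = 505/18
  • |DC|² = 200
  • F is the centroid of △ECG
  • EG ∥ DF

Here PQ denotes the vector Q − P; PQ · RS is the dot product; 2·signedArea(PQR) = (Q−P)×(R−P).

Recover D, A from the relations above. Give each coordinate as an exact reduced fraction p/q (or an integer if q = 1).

1. D_x = -13  [EG ∥ DF ∩ GF ∥ ED]
2. D_y = -7  [EG ∥ DF ∩ GF ∥ ED]
   → D = (-13, -7)
3. A_x = -7/6  [A is the centroid of △BCF]
4. A_y = -53/6  [A is the centroid of △BCF]
   → A = (-7/6, -53/6)

A = (-7/6, -53/6)
D = (-13, -7)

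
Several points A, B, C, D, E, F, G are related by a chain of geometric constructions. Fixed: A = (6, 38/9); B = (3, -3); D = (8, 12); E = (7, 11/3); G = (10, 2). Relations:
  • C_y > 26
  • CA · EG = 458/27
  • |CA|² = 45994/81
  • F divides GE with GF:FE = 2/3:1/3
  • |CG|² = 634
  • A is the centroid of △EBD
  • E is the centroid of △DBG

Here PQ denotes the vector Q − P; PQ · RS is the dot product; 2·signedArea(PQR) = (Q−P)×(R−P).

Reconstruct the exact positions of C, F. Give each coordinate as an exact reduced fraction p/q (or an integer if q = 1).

1. C_x = 13  [line -3·x + 5/3·y + -6 = 0 ∩ |CA|² = 45994/81]
2. C_y = 27  [line -3·x + 5/3·y + -6 = 0 ∩ |CA|² = 45994/81]
   → C = (13, 27)
3. F_x = 8  [F divides GE with GF:FE = 2/3:1/3]
4. F_y = 28/9  [F divides GE with GF:FE = 2/3:1/3]
   → F = (8, 28/9)

C = (13, 27)
F = (8, 28/9)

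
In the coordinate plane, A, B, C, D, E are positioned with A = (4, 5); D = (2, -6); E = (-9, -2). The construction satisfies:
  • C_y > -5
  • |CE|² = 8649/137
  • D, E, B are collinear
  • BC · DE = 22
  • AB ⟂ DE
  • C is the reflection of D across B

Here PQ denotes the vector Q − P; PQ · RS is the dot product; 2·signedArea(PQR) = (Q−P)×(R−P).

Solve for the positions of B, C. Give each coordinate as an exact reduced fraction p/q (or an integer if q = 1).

B = (32/137, -734/137)
C = (-210/137, -646/137)

1. B_x = 32/137  [D, E, B are collinear ∩ AB ⟂ DE]
2. B_y = -734/137  [D, E, B are collinear ∩ AB ⟂ DE]
   → B = (32/137, -734/137)
3. C_x = -210/137  [C is the reflection of D across B]
4. C_y = -646/137  [C is the reflection of D across B]
   → C = (-210/137, -646/137)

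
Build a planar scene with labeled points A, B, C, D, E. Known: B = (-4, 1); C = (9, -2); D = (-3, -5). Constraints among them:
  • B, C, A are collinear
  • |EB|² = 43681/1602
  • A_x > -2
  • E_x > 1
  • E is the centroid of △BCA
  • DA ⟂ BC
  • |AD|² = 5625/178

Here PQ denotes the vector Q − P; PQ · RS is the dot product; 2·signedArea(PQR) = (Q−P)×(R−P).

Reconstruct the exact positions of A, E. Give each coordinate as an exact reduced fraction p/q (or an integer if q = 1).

1. A_x = -309/178  [B, C, A are collinear ∩ DA ⟂ BC]
2. A_y = 85/178  [B, C, A are collinear ∩ DA ⟂ BC]
   → A = (-309/178, 85/178)
3. E_x = 581/534  [E is the centroid of △BCA]
4. E_y = -31/178  [E is the centroid of △BCA]
   → E = (581/534, -31/178)

A = (-309/178, 85/178)
E = (581/534, -31/178)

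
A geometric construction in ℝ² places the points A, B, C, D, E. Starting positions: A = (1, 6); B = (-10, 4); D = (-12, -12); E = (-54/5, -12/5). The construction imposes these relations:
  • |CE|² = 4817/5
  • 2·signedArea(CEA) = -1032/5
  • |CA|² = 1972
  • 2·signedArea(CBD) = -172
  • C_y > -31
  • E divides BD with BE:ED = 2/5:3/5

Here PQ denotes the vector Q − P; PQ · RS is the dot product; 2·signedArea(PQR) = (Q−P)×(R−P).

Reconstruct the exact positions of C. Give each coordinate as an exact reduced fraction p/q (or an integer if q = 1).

1. C_x = -25  [2·signedArea(CBD) = -172 ∩ 2·signedArea(CEA) = -1032/5]
2. C_y = -30  [2·signedArea(CBD) = -172 ∩ 2·signedArea(CEA) = -1032/5]
   → C = (-25, -30)

C = (-25, -30)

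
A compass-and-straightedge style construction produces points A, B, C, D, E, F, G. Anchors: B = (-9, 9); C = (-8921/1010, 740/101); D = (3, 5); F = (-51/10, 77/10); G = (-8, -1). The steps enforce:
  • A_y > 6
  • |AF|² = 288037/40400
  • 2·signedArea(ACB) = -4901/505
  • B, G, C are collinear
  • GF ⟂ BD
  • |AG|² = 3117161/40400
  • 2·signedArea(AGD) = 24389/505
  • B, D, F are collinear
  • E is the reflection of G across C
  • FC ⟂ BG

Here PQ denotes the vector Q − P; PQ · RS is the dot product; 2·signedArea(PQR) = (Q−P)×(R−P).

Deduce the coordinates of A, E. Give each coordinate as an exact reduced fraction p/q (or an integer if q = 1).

A = (-5891/2020, 1245/202)
E = (-4881/505, 1581/101)

1. A_x = -5891/2020  [2·signedArea(ACB) = -4901/505 ∩ 2·signedArea(AGD) = 24389/505]
2. A_y = 1245/202  [2·signedArea(ACB) = -4901/505 ∩ 2·signedArea(AGD) = 24389/505]
   → A = (-5891/2020, 1245/202)
3. E_x = -4881/505  [E is the reflection of G across C]
4. E_y = 1581/101  [E is the reflection of G across C]
   → E = (-4881/505, 1581/101)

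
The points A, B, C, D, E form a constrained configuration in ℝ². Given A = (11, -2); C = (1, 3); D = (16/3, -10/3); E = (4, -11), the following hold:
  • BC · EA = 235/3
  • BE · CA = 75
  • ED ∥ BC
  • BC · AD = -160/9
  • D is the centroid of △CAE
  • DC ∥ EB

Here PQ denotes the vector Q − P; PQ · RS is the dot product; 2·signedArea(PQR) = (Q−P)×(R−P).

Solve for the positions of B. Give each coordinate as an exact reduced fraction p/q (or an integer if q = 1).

B = (-1/3, -14/3)

1. B_x = -1/3  [ED ∥ BC ∩ DC ∥ EB]
2. B_y = -14/3  [ED ∥ BC ∩ DC ∥ EB]
   → B = (-1/3, -14/3)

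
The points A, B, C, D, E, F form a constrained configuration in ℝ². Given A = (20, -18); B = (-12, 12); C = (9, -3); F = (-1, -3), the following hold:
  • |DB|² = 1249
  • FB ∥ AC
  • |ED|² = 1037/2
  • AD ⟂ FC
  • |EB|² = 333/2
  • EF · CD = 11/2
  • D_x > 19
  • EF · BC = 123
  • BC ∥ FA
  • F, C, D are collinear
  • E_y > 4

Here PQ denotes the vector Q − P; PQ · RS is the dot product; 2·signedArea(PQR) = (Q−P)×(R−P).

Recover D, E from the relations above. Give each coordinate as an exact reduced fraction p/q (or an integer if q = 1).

D = (20, -3)
E = (-3/2, 9/2)

1. D_x = 20  [F, C, D are collinear ∩ AD ⟂ FC]
2. D_y = -3  [F, C, D are collinear ∩ AD ⟂ FC]
   → D = (20, -3)
3. E_x = -3/2  [EF · BC = 123 ∩ EF · CD = 11/2]
4. E_y = 9/2  [EF · BC = 123 ∩ EF · CD = 11/2]
   → E = (-3/2, 9/2)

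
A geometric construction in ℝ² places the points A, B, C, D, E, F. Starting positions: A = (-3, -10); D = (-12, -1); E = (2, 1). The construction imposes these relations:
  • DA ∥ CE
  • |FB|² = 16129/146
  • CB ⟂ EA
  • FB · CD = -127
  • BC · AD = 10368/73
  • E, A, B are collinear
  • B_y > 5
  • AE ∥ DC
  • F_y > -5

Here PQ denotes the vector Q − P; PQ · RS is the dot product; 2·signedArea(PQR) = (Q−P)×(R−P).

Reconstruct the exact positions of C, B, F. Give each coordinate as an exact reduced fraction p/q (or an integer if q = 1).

1. C_x = -7  [DA ∥ CE ∩ AE ∥ DC]
2. C_y = 10  [DA ∥ CE ∩ AE ∥ DC]
   → C = (-7, 10)
3. B_x = 281/73  [E, A, B are collinear ∩ CB ⟂ EA]
4. B_y = 370/73  [E, A, B are collinear ∩ CB ⟂ EA]
   → B = (281/73, 370/73)
5. F_x = -1/2  [line 5·x + 11·y + 52 = 0 ∩ |FB|² = 16129/146]
6. F_y = -9/2  [line 5·x + 11·y + 52 = 0 ∩ |FB|² = 16129/146]
   → F = (-1/2, -9/2)

B = (281/73, 370/73)
C = (-7, 10)
F = (-1/2, -9/2)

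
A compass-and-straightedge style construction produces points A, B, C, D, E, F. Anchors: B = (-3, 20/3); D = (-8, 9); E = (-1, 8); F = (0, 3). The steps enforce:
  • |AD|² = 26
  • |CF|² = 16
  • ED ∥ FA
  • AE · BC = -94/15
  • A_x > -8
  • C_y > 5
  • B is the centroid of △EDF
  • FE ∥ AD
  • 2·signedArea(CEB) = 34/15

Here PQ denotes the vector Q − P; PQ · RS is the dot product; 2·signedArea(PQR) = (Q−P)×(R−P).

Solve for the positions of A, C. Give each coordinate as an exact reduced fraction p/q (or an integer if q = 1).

A = (-7, 4)
C = (-16/5, 27/5)

1. A_x = -7  [FE ∥ AD ∩ ED ∥ FA]
2. A_y = 4  [FE ∥ AD ∩ ED ∥ FA]
   → A = (-7, 4)
3. C_x = -16/5  [2·signedArea(CEB) = 34/15 ∩ AE · BC = -94/15]
4. C_y = 27/5  [2·signedArea(CEB) = 34/15 ∩ AE · BC = -94/15]
   → C = (-16/5, 27/5)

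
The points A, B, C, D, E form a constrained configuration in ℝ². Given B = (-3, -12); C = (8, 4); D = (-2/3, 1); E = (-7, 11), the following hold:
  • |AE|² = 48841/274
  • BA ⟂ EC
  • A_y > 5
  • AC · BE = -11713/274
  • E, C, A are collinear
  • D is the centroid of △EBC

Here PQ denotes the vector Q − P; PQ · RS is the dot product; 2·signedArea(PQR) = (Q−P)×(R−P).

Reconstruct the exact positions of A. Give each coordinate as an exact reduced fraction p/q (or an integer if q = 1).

A = (1397/274, 1467/274)

1. A_x = 1397/274  [E, C, A are collinear ∩ BA ⟂ EC]
2. A_y = 1467/274  [E, C, A are collinear ∩ BA ⟂ EC]
   → A = (1397/274, 1467/274)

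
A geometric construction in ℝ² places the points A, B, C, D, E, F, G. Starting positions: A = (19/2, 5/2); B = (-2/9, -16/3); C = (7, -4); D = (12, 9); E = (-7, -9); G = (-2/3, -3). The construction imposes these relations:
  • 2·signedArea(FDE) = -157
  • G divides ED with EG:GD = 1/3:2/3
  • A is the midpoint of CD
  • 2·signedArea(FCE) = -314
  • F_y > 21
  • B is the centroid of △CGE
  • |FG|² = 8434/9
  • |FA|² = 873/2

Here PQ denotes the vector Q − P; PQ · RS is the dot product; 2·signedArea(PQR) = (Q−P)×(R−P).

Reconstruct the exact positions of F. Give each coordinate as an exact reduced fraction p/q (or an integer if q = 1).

F = (17, 22)

1. F_x = 17  [2·signedArea(FDE) = -157 ∩ 2·signedArea(FCE) = -314]
2. F_y = 22  [2·signedArea(FDE) = -157 ∩ 2·signedArea(FCE) = -314]
   → F = (17, 22)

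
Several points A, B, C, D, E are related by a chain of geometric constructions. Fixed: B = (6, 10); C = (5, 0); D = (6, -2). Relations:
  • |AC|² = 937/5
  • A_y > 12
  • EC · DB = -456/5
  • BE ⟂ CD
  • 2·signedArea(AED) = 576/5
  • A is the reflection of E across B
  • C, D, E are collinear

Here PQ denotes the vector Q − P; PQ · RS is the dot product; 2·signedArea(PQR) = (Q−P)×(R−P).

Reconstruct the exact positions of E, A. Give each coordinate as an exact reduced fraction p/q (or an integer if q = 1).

A = (54/5, 62/5)
E = (6/5, 38/5)

1. E_x = 6/5  [C, D, E are collinear ∩ BE ⟂ CD]
2. E_y = 38/5  [C, D, E are collinear ∩ BE ⟂ CD]
   → E = (6/5, 38/5)
3. A_x = 54/5  [A is the reflection of E across B]
4. A_y = 62/5  [A is the reflection of E across B]
   → A = (54/5, 62/5)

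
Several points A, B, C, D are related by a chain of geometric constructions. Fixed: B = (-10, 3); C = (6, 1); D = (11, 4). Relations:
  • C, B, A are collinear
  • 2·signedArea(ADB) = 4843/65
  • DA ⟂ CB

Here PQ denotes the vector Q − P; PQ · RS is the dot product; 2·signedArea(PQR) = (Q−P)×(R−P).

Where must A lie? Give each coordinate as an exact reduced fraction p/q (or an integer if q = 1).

1. A_x = 686/65  [C, B, A are collinear ∩ DA ⟂ CB]
2. A_y = 28/65  [C, B, A are collinear ∩ DA ⟂ CB]
   → A = (686/65, 28/65)

A = (686/65, 28/65)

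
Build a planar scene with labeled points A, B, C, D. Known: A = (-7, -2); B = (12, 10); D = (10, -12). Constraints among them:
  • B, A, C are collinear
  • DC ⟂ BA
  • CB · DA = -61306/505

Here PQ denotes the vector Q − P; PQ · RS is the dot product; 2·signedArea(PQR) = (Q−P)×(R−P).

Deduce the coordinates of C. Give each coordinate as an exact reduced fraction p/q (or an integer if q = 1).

C = (322/505, 1426/505)

1. C_x = 322/505  [B, A, C are collinear ∩ DC ⟂ BA]
2. C_y = 1426/505  [B, A, C are collinear ∩ DC ⟂ BA]
   → C = (322/505, 1426/505)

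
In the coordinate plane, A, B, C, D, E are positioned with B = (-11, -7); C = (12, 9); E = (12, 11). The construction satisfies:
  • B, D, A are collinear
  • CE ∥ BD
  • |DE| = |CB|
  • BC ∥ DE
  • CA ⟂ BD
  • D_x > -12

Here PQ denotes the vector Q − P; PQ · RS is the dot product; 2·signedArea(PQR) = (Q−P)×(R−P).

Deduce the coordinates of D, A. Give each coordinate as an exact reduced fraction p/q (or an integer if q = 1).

1. D_x = -11  [BC ∥ DE ∩ CE ∥ BD]
2. D_y = -5  [BC ∥ DE ∩ CE ∥ BD]
   → D = (-11, -5)
3. A_x = -11  [B, D, A are collinear ∩ CA ⟂ BD]
4. A_y = 9  [B, D, A are collinear ∩ CA ⟂ BD]
   → A = (-11, 9)

A = (-11, 9)
D = (-11, -5)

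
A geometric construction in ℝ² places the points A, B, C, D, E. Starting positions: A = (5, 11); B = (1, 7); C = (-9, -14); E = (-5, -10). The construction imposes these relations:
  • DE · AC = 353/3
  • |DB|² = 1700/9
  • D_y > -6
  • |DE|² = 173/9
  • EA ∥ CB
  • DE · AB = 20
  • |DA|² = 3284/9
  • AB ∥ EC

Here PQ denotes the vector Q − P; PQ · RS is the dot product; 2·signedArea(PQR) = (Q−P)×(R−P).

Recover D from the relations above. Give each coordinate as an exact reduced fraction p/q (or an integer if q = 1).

1. D_x = -13/3  [DE · AC = 353/3 ∩ DE · AB = 20]
2. D_y = -17/3  [DE · AC = 353/3 ∩ DE · AB = 20]
   → D = (-13/3, -17/3)

D = (-13/3, -17/3)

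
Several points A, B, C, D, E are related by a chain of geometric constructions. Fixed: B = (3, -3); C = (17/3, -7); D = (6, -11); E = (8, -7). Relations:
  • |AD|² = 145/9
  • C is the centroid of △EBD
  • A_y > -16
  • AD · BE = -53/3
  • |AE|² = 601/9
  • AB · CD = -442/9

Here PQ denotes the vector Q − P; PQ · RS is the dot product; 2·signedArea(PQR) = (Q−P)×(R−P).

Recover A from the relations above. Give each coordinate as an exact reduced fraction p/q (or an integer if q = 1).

A = (19/3, -15)

1. A_x = 19/3  [AB · CD = -442/9 ∩ AD · BE = -53/3]
2. A_y = -15  [AB · CD = -442/9 ∩ AD · BE = -53/3]
   → A = (19/3, -15)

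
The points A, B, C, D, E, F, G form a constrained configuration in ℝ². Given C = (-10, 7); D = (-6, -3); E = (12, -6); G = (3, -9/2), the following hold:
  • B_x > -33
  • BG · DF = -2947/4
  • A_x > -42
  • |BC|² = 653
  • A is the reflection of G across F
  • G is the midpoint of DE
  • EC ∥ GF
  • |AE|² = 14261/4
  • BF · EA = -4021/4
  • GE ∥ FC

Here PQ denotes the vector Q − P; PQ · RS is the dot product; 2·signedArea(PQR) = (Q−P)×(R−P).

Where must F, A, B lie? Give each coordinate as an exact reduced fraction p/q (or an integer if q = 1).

A = (-41, 43/2)
B = (-32, 20)
F = (-19, 17/2)

1. F_x = -19  [GE ∥ FC ∩ EC ∥ GF]
2. F_y = 17/2  [GE ∥ FC ∩ EC ∥ GF]
   → F = (-19, 17/2)
3. A_x = -41  [A is the reflection of G across F]
4. A_y = 43/2  [A is the reflection of G across F]
   → A = (-41, 43/2)
5. B_x = -32  [BF · EA = -4021/4 ∩ BG · DF = -2947/4]
6. B_y = 20  [BF · EA = -4021/4 ∩ BG · DF = -2947/4]
   → B = (-32, 20)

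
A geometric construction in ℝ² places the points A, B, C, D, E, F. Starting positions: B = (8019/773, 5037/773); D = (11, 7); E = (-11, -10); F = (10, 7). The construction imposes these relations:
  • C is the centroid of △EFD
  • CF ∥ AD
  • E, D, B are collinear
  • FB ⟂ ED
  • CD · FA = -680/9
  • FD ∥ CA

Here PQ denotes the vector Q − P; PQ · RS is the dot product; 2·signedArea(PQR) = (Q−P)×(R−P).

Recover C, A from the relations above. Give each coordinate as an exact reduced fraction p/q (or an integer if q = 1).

A = (13/3, 4/3)
C = (10/3, 4/3)

1. C_x = 10/3  [C is the centroid of △EFD]
2. C_y = 4/3  [C is the centroid of △EFD]
   → C = (10/3, 4/3)
3. A_x = 13/3  [CF ∥ AD ∩ FD ∥ CA]
4. A_y = 4/3  [CF ∥ AD ∩ FD ∥ CA]
   → A = (13/3, 4/3)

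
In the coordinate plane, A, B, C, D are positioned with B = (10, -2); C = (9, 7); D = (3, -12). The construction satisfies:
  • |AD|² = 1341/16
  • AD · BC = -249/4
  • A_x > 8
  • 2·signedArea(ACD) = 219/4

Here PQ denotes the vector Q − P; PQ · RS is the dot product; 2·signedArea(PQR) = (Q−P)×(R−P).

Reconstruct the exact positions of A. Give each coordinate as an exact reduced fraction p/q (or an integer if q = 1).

1. A_x = 33/4  [2·signedArea(ACD) = 219/4 ∩ AD · BC = -249/4]
2. A_y = -9/2  [2·signedArea(ACD) = 219/4 ∩ AD · BC = -249/4]
   → A = (33/4, -9/2)

A = (33/4, -9/2)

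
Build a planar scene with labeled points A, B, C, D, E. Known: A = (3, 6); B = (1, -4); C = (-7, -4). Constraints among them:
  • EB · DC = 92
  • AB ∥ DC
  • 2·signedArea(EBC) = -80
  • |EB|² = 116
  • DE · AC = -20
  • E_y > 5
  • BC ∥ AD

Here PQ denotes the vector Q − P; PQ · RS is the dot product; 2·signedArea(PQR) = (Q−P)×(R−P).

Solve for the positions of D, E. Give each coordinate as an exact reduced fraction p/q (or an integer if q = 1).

1. D_x = -5  [AB ∥ DC ∩ BC ∥ AD]
2. D_y = 6  [AB ∥ DC ∩ BC ∥ AD]
   → D = (-5, 6)
3. E_x = -3  [2·signedArea(EBC) = -80 ∩ DE · AC = -20]
4. E_y = 6  [2·signedArea(EBC) = -80 ∩ DE · AC = -20]
   → E = (-3, 6)

D = (-5, 6)
E = (-3, 6)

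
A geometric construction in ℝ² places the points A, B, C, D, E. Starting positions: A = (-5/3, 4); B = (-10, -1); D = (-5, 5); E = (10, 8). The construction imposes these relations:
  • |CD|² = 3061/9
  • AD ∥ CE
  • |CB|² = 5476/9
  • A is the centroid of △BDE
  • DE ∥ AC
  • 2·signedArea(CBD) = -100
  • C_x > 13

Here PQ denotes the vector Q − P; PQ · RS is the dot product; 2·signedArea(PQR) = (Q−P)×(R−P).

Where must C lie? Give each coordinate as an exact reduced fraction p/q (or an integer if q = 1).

1. C_x = 40/3  [AD ∥ CE ∩ DE ∥ AC]
2. C_y = 7  [AD ∥ CE ∩ DE ∥ AC]
   → C = (40/3, 7)

C = (40/3, 7)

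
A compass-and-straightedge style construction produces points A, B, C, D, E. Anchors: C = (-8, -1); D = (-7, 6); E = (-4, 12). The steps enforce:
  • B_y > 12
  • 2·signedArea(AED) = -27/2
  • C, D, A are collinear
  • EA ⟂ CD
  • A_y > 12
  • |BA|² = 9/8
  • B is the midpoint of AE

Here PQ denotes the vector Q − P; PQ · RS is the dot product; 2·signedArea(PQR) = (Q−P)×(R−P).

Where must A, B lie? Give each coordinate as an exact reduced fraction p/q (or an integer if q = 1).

1. A_x = -61/10  [C, D, A are collinear ∩ EA ⟂ CD]
2. A_y = 123/10  [C, D, A are collinear ∩ EA ⟂ CD]
   → A = (-61/10, 123/10)
3. B_x = -101/20  [B is the midpoint of AE]
4. B_y = 243/20  [B is the midpoint of AE]
   → B = (-101/20, 243/20)

A = (-61/10, 123/10)
B = (-101/20, 243/20)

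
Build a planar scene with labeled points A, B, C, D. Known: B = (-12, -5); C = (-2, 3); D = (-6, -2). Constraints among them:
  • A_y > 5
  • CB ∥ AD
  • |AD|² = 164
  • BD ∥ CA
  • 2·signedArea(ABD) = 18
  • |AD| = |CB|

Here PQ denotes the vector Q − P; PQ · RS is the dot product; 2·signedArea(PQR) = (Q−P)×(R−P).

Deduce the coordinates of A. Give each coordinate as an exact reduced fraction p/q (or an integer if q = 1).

1. A_x = 4  [CB ∥ AD ∩ BD ∥ CA]
2. A_y = 6  [CB ∥ AD ∩ BD ∥ CA]
   → A = (4, 6)

A = (4, 6)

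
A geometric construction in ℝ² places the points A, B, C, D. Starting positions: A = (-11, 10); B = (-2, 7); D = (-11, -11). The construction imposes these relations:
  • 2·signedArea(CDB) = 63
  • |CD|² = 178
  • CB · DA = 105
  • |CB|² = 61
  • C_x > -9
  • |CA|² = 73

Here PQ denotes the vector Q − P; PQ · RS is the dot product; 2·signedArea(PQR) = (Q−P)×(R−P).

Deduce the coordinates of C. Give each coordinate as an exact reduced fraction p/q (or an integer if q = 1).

C = (-8, 2)

1. C_x = -8  [2·signedArea(CDB) = 63 ∩ CB · DA = 105]
2. C_y = 2  [2·signedArea(CDB) = 63 ∩ CB · DA = 105]
   → C = (-8, 2)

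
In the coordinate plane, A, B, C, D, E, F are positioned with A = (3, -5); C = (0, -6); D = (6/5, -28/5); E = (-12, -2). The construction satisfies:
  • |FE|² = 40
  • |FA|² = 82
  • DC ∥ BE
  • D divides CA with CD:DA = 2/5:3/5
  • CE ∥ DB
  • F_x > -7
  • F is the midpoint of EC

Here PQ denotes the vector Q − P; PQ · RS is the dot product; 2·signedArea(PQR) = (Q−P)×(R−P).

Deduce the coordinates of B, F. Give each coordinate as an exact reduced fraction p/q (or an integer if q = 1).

1. B_x = -54/5  [DC ∥ BE ∩ CE ∥ DB]
2. B_y = -8/5  [DC ∥ BE ∩ CE ∥ DB]
   → B = (-54/5, -8/5)
3. F_x = -6  [F is the midpoint of EC]
4. F_y = -4  [F is the midpoint of EC]
   → F = (-6, -4)

B = (-54/5, -8/5)
F = (-6, -4)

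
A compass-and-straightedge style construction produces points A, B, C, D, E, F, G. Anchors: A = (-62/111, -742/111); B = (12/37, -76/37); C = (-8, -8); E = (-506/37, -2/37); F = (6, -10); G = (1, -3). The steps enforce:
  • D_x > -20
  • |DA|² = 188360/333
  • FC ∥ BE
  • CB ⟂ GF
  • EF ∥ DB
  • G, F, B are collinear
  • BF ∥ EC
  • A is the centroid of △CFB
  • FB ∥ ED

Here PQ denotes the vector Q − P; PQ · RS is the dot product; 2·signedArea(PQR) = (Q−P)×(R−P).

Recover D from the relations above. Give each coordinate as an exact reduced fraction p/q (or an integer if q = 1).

1. D_x = -716/37  [EF ∥ DB ∩ FB ∥ ED]
2. D_y = 292/37  [EF ∥ DB ∩ FB ∥ ED]
   → D = (-716/37, 292/37)

D = (-716/37, 292/37)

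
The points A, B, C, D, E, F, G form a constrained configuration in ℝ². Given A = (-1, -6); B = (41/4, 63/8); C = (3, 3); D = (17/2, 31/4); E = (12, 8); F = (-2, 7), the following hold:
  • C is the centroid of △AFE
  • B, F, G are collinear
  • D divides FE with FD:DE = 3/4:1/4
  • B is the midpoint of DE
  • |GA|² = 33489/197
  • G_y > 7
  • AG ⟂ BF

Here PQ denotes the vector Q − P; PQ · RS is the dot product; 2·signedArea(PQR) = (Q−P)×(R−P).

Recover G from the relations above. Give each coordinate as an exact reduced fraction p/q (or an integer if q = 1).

G = (-380/197, 1380/197)

1. G_x = -380/197  [B, F, G are collinear ∩ AG ⟂ BF]
2. G_y = 1380/197  [B, F, G are collinear ∩ AG ⟂ BF]
   → G = (-380/197, 1380/197)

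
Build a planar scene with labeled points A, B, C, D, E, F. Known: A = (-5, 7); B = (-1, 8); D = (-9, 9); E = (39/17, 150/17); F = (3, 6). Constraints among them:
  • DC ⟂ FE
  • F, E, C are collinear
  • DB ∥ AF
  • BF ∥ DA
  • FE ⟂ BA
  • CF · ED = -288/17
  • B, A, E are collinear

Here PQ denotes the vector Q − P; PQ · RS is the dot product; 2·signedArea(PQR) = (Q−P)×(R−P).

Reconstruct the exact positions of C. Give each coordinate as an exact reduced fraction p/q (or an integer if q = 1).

C = (27/17, 198/17)

1. C_x = 27/17  [F, E, C are collinear ∩ DC ⟂ FE]
2. C_y = 198/17  [F, E, C are collinear ∩ DC ⟂ FE]
   → C = (27/17, 198/17)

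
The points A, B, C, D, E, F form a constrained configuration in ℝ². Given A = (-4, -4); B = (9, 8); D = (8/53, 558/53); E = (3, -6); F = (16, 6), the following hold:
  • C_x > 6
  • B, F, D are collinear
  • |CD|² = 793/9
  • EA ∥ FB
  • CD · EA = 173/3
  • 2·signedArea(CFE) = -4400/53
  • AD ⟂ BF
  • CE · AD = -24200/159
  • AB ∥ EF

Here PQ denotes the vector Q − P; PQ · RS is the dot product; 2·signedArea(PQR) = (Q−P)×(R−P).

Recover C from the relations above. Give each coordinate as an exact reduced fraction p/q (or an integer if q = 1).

C = (1015/159, 186/53)

1. C_x = 1015/159  [CE · AD = -24200/159 ∩ CD · EA = 173/3]
2. C_y = 186/53  [CE · AD = -24200/159 ∩ CD · EA = 173/3]
   → C = (1015/159, 186/53)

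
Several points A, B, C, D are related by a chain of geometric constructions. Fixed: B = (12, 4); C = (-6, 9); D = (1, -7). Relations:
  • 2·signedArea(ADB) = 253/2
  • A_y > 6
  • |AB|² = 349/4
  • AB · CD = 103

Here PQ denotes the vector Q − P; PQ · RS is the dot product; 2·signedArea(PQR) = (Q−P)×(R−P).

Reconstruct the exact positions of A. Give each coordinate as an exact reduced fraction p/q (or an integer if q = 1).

A = (3, 13/2)

1. A_x = 3  [AB · CD = 103 ∩ 2·signedArea(ADB) = 253/2]
2. A_y = 13/2  [AB · CD = 103 ∩ 2·signedArea(ADB) = 253/2]
   → A = (3, 13/2)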